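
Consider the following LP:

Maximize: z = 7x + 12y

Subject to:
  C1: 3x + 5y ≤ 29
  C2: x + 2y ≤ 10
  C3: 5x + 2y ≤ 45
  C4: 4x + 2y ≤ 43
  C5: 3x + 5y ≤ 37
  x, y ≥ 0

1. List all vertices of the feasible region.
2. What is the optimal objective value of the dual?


1. (0, 0), (9, 0), (8.789, 0.5263), (8, 1), (0, 5)
2. 68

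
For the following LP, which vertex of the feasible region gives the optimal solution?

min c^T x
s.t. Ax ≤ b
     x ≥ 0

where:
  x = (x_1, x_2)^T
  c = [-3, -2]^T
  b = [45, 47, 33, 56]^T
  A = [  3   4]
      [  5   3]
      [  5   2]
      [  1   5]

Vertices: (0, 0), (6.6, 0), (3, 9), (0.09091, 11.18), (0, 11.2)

Evaluate the objective at each vertex of the feasible region:
  z(0, 0) = 0
  z(6.6, 0) = -19.8
  z(3, 9) = -27  ←
  z(0.09091, 11.18) = -22.64
  z(0, 11.2) = -22.4
The minimum is at x_1 = 3, x_2 = 9.

(3, 9)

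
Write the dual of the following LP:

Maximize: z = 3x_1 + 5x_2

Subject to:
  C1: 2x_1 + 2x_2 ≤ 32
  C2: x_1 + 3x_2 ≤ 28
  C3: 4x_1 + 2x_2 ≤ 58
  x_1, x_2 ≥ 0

Primal max cᵀx s.t. Ax ≤ b, x ≥ 0  →  Dual min bᵀy s.t. Aᵀy ≥ c, y ≥ 0.

Minimize: z = 32y1 + 28y2 + 58y3

Subject to:
  2y1 + y2 + 4y3 ≥ 3
  2y1 + 3y2 + 2y3 ≥ 5
  y1, y2, y3 ≥ 0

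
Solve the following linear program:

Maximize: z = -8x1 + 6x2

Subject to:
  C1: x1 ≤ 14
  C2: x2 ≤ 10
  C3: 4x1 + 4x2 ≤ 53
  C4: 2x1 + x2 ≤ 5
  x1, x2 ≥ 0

Evaluate the objective at each vertex of the feasible region:
  z(0, 0) = 0
  z(2.5, 0) = -20
  z(0, 5) = 30  ←
The maximum is at x1 = 0, x2 = 5.

x1 = 0, x2 = 5, z = 30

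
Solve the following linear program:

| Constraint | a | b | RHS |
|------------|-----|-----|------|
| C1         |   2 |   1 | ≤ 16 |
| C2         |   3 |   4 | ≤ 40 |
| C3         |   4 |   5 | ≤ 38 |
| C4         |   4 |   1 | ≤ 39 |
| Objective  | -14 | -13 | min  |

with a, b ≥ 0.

Evaluate the objective at each vertex of the feasible region:
  z(0, 0) = 0
  z(8, 0) = -112
  z(7, 2) = -124  ←
  z(0, 7.6) = -98.8
The minimum is at a = 7, b = 2.

a = 7, b = 2, z = -124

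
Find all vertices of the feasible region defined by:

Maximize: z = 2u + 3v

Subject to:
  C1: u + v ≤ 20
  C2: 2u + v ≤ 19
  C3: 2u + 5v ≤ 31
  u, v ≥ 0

(0, 0), (9.5, 0), (8, 3), (0, 6.2)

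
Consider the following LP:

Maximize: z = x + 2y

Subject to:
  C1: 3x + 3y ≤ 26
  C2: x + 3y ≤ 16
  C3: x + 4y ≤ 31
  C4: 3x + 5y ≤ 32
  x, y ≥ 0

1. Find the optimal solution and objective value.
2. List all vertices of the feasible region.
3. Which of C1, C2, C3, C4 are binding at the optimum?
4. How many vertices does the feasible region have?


1. x = 4, y = 4, z = 12
2. (0, 0), (8.667, 0), (5.667, 3), (4, 4), (0, 5.333)
3. C2, C4
4. 5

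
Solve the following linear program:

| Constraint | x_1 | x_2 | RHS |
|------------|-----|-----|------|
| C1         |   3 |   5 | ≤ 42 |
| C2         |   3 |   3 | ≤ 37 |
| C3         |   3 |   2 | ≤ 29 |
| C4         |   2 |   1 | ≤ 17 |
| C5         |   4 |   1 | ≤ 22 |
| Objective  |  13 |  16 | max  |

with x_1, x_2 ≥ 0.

Evaluate the objective at each vertex of the feasible region:
  z(0, 0) = 0
  z(5.5, 0) = 71.5
  z(4, 6) = 148  ←
  z(0, 8.4) = 134.4
The maximum is at x_1 = 4, x_2 = 6.

x_1 = 4, x_2 = 6, z = 148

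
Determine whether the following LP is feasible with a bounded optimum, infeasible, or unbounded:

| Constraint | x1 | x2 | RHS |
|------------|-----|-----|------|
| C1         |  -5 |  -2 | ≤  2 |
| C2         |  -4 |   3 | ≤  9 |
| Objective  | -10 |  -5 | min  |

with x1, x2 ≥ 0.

Unbounded (objective can decrease without bound)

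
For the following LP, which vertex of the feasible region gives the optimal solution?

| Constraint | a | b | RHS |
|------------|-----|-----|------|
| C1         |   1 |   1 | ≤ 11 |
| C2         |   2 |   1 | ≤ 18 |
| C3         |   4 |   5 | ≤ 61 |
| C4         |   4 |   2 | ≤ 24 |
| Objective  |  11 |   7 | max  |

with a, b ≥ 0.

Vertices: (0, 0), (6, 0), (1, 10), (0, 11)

Evaluate the objective at each vertex of the feasible region:
  z(0, 0) = 0
  z(6, 0) = 66
  z(1, 10) = 81  ←
  z(0, 11) = 77
The maximum is at a = 1, b = 10.

(1, 10)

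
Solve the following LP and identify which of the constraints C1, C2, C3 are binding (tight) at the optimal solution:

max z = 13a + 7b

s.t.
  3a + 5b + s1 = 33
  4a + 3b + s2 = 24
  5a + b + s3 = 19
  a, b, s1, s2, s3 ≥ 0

At a = 3, b = 4, compute slack b - a·x for each constraint:
  C1: 33 − 29 = 4  (slack)
  C2: 24 − 24 = 0  (binding)
  C3: 19 − 19 = 0  (binding)

Optimal: a = 3, b = 4
Binding: C2, C3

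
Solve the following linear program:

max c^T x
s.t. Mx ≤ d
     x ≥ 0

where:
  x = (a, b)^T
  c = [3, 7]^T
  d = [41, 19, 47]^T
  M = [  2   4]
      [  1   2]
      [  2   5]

Evaluate the objective at each vertex of the feasible region:
  z(0, 0) = 0
  z(19, 0) = 57
  z(1, 9) = 66  ←
  z(0, 9.4) = 65.8
The maximum is at a = 1, b = 9.

a = 1, b = 9, z = 66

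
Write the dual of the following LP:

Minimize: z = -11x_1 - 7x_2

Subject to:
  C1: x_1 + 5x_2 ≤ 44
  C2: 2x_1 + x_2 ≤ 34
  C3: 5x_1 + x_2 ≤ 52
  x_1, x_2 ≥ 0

Primal min cᵀx s.t. Ax ≤ b, x ≥ 0  →  Dual max −bᵀy s.t. Aᵀy ≥ −c, y ≥ 0.

Maximize: z = -44y1 - 34y2 - 52y3

Subject to:
  y1 + 2y2 + 5y3 ≥ 11
  5y1 + y2 + y3 ≥ 7
  y1, y2, y3 ≥ 0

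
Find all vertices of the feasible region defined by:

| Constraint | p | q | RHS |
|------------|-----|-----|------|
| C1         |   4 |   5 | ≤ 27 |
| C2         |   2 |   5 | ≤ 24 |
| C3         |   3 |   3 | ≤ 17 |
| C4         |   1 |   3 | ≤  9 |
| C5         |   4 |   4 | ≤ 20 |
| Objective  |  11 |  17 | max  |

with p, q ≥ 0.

(0, 0), (5, 0), (3, 2), (0, 3)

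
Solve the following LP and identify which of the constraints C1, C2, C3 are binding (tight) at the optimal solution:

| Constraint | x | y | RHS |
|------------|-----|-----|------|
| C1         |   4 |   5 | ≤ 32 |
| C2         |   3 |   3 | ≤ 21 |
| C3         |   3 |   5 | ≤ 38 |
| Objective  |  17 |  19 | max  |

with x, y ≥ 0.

At x = 3, y = 4, compute slack b - a·x for each constraint:
  C1: 32 − 32 = 0  (binding)
  C2: 21 − 21 = 0  (binding)
  C3: 38 − 29 = 9  (slack)

Optimal: x = 3, y = 4
Binding: C1, C2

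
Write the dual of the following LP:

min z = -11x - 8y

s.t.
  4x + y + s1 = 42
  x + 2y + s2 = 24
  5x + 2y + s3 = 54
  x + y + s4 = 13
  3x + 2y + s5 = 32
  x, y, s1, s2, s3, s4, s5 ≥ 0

Primal min cᵀx s.t. Ax ≤ b, x ≥ 0  →  Dual max −bᵀy s.t. Aᵀy ≥ −c, y ≥ 0.

Maximize: z = -42y1 - 24y2 - 54y3 - 13y4 - 32y5

Subject to:
  4y1 + y2 + 5y3 + y4 + 3y5 ≥ 11
  y1 + 2y2 + 2y3 + y4 + 2y5 ≥ 8
  y1, y2, y3, y4, y5 ≥ 0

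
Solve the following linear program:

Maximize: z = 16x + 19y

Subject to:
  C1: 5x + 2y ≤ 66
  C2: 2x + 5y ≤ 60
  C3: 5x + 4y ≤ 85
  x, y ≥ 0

Evaluate the objective at each vertex of the feasible region:
  z(0, 0) = 0
  z(13.2, 0) = 211.2
  z(10, 8) = 312  ←
  z(0, 12) = 228
The maximum is at x = 10, y = 8.

x = 10, y = 8, z = 312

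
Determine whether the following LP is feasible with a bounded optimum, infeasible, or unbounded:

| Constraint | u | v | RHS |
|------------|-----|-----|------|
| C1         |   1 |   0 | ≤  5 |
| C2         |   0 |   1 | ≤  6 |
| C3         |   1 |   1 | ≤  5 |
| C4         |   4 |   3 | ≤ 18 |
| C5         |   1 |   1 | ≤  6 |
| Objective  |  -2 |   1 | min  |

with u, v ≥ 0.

Feasible with a bounded optimal solution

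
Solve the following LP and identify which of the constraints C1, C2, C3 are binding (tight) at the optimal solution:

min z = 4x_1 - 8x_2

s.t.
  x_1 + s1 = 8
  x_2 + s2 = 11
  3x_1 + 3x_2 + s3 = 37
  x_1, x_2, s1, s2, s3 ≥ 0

At x_1 = 0, x_2 = 11, compute slack b - a·x for each constraint:
  C1: 8 − 0 = 8  (slack)
  C2: 11 − 11 = 0  (binding)
  C3: 37 − 33 = 4  (slack)

Optimal: x_1 = 0, x_2 = 11
Binding: C2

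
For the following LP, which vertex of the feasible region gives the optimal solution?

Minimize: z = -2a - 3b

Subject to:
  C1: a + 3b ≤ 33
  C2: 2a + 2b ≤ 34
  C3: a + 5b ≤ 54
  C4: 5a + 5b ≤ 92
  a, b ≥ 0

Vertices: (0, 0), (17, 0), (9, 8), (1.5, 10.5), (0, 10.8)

Evaluate the objective at each vertex of the feasible region:
  z(0, 0) = 0
  z(17, 0) = -34
  z(9, 8) = -42  ←
  z(1.5, 10.5) = -34.5
  z(0, 10.8) = -32.4
The minimum is at a = 9, b = 8.

(9, 8)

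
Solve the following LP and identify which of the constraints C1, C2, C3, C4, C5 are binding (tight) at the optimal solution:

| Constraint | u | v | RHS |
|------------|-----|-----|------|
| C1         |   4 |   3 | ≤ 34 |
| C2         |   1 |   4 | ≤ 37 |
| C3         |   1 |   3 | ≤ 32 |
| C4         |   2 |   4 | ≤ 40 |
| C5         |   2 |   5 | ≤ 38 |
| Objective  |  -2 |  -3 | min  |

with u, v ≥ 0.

At u = 4, v = 6, compute slack b - a·x for each constraint:
  C1: 34 − 34 = 0  (binding)
  C2: 37 − 28 = 9  (slack)
  C3: 32 − 22 = 10  (slack)
  C4: 40 − 32 = 8  (slack)
  C5: 38 − 38 = 0  (binding)

Optimal: u = 4, v = 6
Binding: C1, C5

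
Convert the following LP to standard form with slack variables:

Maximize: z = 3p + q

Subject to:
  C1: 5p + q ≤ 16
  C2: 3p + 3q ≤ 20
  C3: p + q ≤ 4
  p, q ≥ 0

max z = 3p + q

s.t.
  5p + q + s1 = 16
  3p + 3q + s2 = 20
  p + q + s3 = 4
  p, q, s1, s2, s3 ≥ 0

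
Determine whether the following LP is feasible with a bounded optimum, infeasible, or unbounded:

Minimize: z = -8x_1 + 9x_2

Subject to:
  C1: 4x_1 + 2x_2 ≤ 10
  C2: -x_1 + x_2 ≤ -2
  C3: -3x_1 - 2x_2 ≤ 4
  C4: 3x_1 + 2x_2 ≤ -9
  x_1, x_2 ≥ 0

Infeasible (no feasible solution exists)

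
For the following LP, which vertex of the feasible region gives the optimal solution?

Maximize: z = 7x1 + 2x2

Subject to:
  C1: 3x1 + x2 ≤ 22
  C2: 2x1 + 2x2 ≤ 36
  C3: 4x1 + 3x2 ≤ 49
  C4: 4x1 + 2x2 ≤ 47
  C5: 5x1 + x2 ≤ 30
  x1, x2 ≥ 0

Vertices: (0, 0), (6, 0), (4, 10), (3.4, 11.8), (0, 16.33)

Evaluate the objective at each vertex of the feasible region:
  z(0, 0) = 0
  z(6, 0) = 42
  z(4, 10) = 48  ←
  z(3.4, 11.8) = 47.4
  z(0, 16.33) = 32.67
The maximum is at x1 = 4, x2 = 10.

(4, 10)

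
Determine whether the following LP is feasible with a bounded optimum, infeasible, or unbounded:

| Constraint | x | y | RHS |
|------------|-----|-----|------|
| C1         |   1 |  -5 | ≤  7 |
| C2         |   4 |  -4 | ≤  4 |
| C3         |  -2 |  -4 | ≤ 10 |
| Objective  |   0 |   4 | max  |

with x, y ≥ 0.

Unbounded (objective can increase without bound)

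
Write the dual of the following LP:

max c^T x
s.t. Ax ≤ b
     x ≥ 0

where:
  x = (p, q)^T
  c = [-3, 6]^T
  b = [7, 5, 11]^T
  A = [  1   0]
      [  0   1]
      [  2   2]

Primal max cᵀx s.t. Ax ≤ b, x ≥ 0  →  Dual min bᵀy s.t. Aᵀy ≥ c, y ≥ 0.

Minimize: z = 7y1 + 5y2 + 11y3

Subject to:
  y1 + 2y3 ≥ -3
  y2 + 2y3 ≥ 6
  y1, y2, y3 ≥ 0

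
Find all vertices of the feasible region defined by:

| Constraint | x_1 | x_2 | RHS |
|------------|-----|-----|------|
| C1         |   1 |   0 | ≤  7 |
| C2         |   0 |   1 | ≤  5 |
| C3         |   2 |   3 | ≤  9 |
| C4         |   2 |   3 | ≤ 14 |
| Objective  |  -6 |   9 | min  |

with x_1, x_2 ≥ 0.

(0, 0), (4.5, 0), (0, 3)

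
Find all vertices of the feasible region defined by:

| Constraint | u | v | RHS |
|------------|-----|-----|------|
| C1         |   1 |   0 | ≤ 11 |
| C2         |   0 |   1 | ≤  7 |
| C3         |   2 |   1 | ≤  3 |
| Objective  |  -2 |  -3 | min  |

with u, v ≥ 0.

(0, 0), (1.5, 0), (0, 3)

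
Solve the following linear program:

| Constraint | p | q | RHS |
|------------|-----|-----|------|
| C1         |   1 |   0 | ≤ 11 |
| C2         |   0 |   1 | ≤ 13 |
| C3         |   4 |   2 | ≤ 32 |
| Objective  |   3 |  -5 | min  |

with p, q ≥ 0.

Evaluate the objective at each vertex of the feasible region:
  z(0, 0) = 0
  z(8, 0) = 24
  z(1.5, 13) = -60.5
  z(0, 13) = -65  ←
The minimum is at p = 0, q = 13.

p = 0, q = 13, z = -65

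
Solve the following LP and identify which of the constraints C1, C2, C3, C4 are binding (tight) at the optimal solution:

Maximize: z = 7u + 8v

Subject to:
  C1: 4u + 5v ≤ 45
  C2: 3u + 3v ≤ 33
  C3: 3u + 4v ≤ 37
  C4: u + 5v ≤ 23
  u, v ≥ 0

At u = 10, v = 1, compute slack b - a·x for each constraint:
  C1: 45 − 45 = 0  (binding)
  C2: 33 − 33 = 0  (binding)
  C3: 37 − 34 = 3  (slack)
  C4: 23 − 15 = 8  (slack)

Optimal: u = 10, v = 1
Binding: C1, C2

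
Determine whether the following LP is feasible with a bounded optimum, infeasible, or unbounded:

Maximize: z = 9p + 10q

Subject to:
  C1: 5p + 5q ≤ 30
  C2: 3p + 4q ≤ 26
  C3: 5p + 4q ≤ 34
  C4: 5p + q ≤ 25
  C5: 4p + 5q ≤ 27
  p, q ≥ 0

Feasible with a bounded optimal solution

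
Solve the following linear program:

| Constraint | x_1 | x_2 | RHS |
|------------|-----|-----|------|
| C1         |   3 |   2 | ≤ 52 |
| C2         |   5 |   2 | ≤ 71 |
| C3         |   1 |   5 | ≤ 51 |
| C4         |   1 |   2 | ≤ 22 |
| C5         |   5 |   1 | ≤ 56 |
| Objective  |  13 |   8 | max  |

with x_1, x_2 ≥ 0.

Evaluate the objective at each vertex of the feasible region:
  z(0, 0) = 0
  z(11.2, 0) = 145.6
  z(10, 6) = 178  ←
  z(2.667, 9.667) = 112
  z(0, 10.2) = 81.6
The maximum is at x_1 = 10, x_2 = 6.

x_1 = 10, x_2 = 6, z = 178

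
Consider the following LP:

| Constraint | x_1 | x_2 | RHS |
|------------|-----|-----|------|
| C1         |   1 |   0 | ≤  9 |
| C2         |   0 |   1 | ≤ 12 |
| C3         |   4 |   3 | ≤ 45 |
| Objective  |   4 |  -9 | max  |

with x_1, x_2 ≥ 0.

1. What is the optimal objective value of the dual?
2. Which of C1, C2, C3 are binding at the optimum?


1. 36
2. C1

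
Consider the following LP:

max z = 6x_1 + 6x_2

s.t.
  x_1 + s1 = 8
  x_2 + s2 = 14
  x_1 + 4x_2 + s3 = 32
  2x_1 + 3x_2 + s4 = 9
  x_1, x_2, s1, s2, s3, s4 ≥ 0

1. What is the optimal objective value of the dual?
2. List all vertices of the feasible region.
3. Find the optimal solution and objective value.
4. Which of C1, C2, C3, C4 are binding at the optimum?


1. 27
2. (0, 0), (4.5, 0), (0, 3)
3. x_1 = 4.5, x_2 = 0, z = 27
4. C4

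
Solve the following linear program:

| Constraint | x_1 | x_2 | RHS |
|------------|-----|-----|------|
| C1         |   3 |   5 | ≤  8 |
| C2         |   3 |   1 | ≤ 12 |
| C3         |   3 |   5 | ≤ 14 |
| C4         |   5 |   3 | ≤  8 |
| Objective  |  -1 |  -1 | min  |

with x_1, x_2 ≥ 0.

Evaluate the objective at each vertex of the feasible region:
  z(0, 0) = 0
  z(1.6, 0) = -1.6
  z(1, 1) = -2  ←
  z(0, 1.6) = -1.6
The minimum is at x_1 = 1, x_2 = 1.

x_1 = 1, x_2 = 1, z = -2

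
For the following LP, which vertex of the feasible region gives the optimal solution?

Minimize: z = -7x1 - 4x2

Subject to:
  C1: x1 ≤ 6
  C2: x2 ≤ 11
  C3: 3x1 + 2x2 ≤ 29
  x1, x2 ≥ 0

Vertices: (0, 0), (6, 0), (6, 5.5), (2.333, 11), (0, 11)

Evaluate the objective at each vertex of the feasible region:
  z(0, 0) = 0
  z(6, 0) = -42
  z(6, 5.5) = -64  ←
  z(2.333, 11) = -60.33
  z(0, 11) = -44
The minimum is at x1 = 6, x2 = 5.5.

(6, 5.5)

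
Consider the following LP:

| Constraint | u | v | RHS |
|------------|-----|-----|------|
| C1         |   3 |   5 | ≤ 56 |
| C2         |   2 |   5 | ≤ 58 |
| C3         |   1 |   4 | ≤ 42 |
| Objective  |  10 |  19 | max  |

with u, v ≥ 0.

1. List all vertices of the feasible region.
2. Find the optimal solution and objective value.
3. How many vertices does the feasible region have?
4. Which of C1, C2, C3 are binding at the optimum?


1. (0, 0), (18.67, 0), (2, 10), (0, 10.5)
2. u = 2, v = 10, z = 210
3. 4
4. C1, C3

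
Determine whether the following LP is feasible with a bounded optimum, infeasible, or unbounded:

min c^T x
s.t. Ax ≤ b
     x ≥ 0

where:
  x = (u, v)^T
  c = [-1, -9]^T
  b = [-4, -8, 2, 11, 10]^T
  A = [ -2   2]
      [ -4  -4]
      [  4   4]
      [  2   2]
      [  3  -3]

Infeasible (no feasible solution exists)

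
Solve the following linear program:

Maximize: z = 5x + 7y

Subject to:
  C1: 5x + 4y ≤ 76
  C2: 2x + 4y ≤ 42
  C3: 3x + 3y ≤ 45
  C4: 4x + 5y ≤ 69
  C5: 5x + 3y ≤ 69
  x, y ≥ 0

Evaluate the objective at each vertex of the feasible region:
  z(0, 0) = 0
  z(13.8, 0) = 69
  z(12, 3) = 81
  z(9, 6) = 87  ←
  z(0, 10.5) = 73.5
The maximum is at x = 9, y = 6.

x = 9, y = 6, z = 87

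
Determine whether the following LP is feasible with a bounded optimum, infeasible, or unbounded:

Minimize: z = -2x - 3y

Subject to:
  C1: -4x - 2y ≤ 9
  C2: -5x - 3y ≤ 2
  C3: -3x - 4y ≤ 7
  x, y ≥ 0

Unbounded (objective can decrease without bound)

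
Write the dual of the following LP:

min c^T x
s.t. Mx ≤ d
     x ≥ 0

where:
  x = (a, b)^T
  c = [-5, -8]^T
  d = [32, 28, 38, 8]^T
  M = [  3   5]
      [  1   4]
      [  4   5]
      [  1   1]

Primal min cᵀx s.t. Ax ≤ b, x ≥ 0  →  Dual max −bᵀy s.t. Aᵀy ≥ −c, y ≥ 0.

Maximize: z = -32y1 - 28y2 - 38y3 - 8y4

Subject to:
  3y1 + y2 + 4y3 + y4 ≥ 5
  5y1 + 4y2 + 5y3 + y4 ≥ 8
  y1, y2, y3, y4 ≥ 0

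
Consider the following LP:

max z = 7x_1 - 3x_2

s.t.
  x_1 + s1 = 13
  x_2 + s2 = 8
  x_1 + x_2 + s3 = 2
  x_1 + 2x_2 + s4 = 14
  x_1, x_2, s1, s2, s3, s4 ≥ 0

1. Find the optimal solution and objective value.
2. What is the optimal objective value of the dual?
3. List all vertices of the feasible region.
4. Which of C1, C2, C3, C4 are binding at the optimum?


1. x_1 = 2, x_2 = 0, z = 14
2. 14
3. (0, 0), (2, 0), (0, 2)
4. C3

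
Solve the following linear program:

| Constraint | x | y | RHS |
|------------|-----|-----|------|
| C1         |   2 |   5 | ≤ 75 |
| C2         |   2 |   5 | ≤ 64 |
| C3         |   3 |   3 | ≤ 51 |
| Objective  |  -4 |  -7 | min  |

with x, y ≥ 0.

Evaluate the objective at each vertex of the feasible region:
  z(0, 0) = 0
  z(17, 0) = -68
  z(7, 10) = -98  ←
  z(0, 12.8) = -89.6
The minimum is at x = 7, y = 10.

x = 7, y = 10, z = -98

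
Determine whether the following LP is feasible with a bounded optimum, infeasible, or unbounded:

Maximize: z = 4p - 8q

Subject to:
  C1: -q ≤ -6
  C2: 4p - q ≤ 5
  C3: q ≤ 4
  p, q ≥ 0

Infeasible (no feasible solution exists)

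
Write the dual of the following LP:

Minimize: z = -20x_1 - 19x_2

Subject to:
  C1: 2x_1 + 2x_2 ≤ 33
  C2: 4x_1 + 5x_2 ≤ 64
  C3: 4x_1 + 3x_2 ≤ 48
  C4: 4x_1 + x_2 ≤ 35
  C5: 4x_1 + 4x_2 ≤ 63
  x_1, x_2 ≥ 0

Primal min cᵀx s.t. Ax ≤ b, x ≥ 0  →  Dual max −bᵀy s.t. Aᵀy ≥ −c, y ≥ 0.

Maximize: z = -33y1 - 64y2 - 48y3 - 35y4 - 63y5

Subject to:
  2y1 + 4y2 + 4y3 + 4y4 + 4y5 ≥ 20
  2y1 + 5y2 + 3y3 + y4 + 4y5 ≥ 19
  y1, y2, y3, y4, y5 ≥ 0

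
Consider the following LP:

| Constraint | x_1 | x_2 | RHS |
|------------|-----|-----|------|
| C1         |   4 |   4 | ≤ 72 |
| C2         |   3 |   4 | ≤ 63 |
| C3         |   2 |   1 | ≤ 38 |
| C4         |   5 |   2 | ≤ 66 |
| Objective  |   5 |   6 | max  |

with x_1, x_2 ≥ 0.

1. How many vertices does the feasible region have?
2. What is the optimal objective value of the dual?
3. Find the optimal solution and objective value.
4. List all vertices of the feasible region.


1. 5
2. 99
3. x_1 = 9, x_2 = 9, z = 99
4. (0, 0), (13.2, 0), (10, 8), (9, 9), (0, 15.75)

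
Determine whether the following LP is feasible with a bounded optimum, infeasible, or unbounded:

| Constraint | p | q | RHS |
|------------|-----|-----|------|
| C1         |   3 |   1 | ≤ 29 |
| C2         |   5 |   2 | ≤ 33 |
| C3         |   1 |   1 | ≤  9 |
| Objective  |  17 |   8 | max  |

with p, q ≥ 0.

Feasible with a bounded optimal solution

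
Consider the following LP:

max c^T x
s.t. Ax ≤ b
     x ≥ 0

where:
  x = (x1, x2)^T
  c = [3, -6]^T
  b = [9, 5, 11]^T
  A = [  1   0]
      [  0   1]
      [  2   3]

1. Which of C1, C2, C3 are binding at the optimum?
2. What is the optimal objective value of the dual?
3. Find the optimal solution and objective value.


1. C3
2. 16.5
3. x1 = 5.5, x2 = 0, z = 16.5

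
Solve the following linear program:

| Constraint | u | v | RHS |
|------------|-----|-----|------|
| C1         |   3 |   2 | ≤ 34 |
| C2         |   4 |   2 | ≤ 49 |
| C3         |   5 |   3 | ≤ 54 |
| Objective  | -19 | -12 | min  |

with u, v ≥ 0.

Evaluate the objective at each vertex of the feasible region:
  z(0, 0) = 0
  z(10.8, 0) = -205.2
  z(6, 8) = -210  ←
  z(0, 17) = -204
The minimum is at u = 6, v = 8.

u = 6, v = 8, z = -210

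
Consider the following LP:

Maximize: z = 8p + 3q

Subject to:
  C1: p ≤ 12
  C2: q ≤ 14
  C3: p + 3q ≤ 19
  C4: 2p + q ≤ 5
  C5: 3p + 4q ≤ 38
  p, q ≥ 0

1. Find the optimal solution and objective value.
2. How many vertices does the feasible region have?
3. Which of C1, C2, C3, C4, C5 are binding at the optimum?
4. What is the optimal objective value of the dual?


1. p = 2.5, q = 0, z = 20
2. 3
3. C4
4. 20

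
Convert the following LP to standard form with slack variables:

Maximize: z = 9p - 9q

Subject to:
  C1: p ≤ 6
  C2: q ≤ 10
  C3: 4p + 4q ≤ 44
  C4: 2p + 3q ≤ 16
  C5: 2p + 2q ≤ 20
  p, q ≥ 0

max z = 9p - 9q

s.t.
  p + s1 = 6
  q + s2 = 10
  4p + 4q + s3 = 44
  2p + 3q + s4 = 16
  2p + 2q + s5 = 20
  p, q, s1, s2, s3, s4, s5 ≥ 0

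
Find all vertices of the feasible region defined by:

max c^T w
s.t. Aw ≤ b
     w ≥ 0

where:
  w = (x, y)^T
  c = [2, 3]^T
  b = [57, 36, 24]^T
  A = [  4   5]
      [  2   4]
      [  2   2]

(0, 0), (12, 0), (6, 6), (0, 9)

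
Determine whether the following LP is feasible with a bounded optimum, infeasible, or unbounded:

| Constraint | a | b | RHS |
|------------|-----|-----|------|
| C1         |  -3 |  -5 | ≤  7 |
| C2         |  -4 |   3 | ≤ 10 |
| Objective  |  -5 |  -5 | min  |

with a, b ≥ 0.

Unbounded (objective can decrease without bound)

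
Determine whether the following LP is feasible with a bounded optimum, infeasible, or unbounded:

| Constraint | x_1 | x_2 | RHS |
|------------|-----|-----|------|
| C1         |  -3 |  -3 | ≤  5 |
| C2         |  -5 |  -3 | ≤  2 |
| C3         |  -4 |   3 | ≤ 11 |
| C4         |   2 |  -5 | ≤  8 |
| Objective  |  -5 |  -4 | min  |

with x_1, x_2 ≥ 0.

Unbounded (objective can decrease without bound)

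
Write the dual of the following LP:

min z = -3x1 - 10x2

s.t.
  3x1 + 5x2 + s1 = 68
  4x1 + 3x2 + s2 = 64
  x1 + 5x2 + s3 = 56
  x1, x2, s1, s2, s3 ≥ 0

Primal min cᵀx s.t. Ax ≤ b, x ≥ 0  →  Dual max −bᵀy s.t. Aᵀy ≥ −c, y ≥ 0.

Maximize: z = -68y1 - 64y2 - 56y3

Subject to:
  3y1 + 4y2 + y3 ≥ 3
  5y1 + 3y2 + 5y3 ≥ 10
  y1, y2, y3 ≥ 0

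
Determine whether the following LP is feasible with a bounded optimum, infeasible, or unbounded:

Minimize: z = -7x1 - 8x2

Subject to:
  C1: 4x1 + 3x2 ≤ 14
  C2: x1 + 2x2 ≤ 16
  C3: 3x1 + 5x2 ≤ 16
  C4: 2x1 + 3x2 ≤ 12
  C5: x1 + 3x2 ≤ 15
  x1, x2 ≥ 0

Feasible with a bounded optimal solution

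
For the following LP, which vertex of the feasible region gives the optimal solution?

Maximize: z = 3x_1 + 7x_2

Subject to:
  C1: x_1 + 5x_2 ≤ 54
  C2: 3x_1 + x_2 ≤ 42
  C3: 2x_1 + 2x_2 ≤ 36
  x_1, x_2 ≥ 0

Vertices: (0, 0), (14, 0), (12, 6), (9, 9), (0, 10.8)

Evaluate the objective at each vertex of the feasible region:
  z(0, 0) = 0
  z(14, 0) = 42
  z(12, 6) = 78
  z(9, 9) = 90  ←
  z(0, 10.8) = 75.6
The maximum is at x_1 = 9, x_2 = 9.

(9, 9)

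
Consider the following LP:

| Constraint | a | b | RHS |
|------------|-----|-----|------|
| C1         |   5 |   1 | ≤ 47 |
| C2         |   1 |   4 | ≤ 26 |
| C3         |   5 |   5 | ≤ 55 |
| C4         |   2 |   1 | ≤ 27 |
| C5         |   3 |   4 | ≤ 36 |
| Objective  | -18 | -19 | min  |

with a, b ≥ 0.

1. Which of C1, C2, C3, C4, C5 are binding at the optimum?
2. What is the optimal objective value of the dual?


1. C3, C5
2. -201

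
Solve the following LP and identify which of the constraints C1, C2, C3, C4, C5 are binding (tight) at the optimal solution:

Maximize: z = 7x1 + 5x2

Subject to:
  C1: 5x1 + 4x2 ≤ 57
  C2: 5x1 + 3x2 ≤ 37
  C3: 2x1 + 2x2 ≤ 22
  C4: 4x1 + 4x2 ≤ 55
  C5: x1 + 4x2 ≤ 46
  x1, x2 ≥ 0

At x1 = 2, x2 = 9, compute slack b - a·x for each constraint:
  C1: 57 − 46 = 11  (slack)
  C2: 37 − 37 = 0  (binding)
  C3: 22 − 22 = 0  (binding)
  C4: 55 − 44 = 11  (slack)
  C5: 46 − 38 = 8  (slack)

Optimal: x1 = 2, x2 = 9
Binding: C2, C3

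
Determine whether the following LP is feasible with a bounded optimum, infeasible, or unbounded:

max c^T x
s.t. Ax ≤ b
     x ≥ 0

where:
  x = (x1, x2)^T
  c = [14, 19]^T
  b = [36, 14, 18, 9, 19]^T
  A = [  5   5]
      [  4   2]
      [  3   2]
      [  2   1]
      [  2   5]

Feasible with a bounded optimal solution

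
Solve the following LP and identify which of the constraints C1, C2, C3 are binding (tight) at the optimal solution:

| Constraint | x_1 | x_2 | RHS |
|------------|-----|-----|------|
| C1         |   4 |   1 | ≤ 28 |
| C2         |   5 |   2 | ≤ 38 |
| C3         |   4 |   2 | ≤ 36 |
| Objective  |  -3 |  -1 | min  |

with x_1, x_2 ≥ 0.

At x_1 = 6, x_2 = 4, compute slack b - a·x for each constraint:
  C1: 28 − 28 = 0  (binding)
  C2: 38 − 38 = 0  (binding)
  C3: 36 − 32 = 4  (slack)

Optimal: x_1 = 6, x_2 = 4
Binding: C1, C2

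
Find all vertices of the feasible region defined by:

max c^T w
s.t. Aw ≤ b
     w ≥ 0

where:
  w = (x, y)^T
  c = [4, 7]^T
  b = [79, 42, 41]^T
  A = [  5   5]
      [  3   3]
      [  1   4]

(0, 0), (14, 0), (5, 9), (0, 10.25)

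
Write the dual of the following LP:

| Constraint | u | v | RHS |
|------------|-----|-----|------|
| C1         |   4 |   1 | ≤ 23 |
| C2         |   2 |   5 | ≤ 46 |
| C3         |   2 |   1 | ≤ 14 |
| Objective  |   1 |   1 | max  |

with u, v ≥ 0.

Primal max cᵀx s.t. Ax ≤ b, x ≥ 0  →  Dual min bᵀy s.t. Aᵀy ≥ c, y ≥ 0.

Minimize: z = 23y1 + 46y2 + 14y3

Subject to:
  4y1 + 2y2 + 2y3 ≥ 1
  y1 + 5y2 + y3 ≥ 1
  y1, y2, y3 ≥ 0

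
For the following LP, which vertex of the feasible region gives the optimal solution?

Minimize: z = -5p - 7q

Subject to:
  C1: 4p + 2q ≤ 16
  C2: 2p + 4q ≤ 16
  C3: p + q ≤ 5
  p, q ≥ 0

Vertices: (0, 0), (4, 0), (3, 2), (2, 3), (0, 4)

Evaluate the objective at each vertex of the feasible region:
  z(0, 0) = 0
  z(4, 0) = -20
  z(3, 2) = -29
  z(2, 3) = -31  ←
  z(0, 4) = -28
The minimum is at p = 2, q = 3.

(2, 3)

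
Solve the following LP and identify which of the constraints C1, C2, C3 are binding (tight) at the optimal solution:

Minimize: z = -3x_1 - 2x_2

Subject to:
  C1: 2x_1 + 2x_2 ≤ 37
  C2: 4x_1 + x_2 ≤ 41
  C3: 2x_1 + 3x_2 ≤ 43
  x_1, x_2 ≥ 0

At x_1 = 8, x_2 = 9, compute slack b - a·x for each constraint:
  C1: 37 − 34 = 3  (slack)
  C2: 41 − 41 = 0  (binding)
  C3: 43 − 43 = 0  (binding)

Optimal: x_1 = 8, x_2 = 9
Binding: C2, C3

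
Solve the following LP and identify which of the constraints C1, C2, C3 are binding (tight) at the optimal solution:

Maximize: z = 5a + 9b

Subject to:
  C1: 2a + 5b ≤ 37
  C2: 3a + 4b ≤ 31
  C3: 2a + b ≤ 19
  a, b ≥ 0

At a = 1, b = 7, compute slack b - a·x for each constraint:
  C1: 37 − 37 = 0  (binding)
  C2: 31 − 31 = 0  (binding)
  C3: 19 − 9 = 10  (slack)

Optimal: a = 1, b = 7
Binding: C1, C2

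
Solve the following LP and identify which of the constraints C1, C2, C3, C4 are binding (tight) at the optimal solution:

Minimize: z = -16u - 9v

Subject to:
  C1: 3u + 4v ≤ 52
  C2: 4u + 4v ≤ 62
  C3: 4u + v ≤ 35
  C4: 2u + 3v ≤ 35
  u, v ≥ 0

At u = 7, v = 7, compute slack b - a·x for each constraint:
  C1: 52 − 49 = 3  (slack)
  C2: 62 − 56 = 6  (slack)
  C3: 35 − 35 = 0  (binding)
  C4: 35 − 35 = 0  (binding)

Optimal: u = 7, v = 7
Binding: C3, C4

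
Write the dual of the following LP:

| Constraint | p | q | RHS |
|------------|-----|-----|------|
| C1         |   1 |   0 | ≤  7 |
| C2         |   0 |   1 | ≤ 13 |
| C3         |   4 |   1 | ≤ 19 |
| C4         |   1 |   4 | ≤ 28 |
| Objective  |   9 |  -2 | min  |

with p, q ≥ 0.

Primal min cᵀx s.t. Ax ≤ b, x ≥ 0  →  Dual max −bᵀy s.t. Aᵀy ≥ −c, y ≥ 0.

Maximize: z = -7y1 - 13y2 - 19y3 - 28y4

Subject to:
  y1 + 4y3 + y4 ≥ -9
  y2 + y3 + 4y4 ≥ 2
  y1, y2, y3, y4 ≥ 0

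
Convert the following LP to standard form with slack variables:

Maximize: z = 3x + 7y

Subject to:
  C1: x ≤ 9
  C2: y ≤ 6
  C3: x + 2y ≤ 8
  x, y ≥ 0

max z = 3x + 7y

s.t.
  x + s1 = 9
  y + s2 = 6
  x + 2y + s3 = 8
  x, y, s1, s2, s3 ≥ 0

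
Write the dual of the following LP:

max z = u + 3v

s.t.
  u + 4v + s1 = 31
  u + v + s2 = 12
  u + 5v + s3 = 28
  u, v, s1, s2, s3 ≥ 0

Primal max cᵀx s.t. Ax ≤ b, x ≥ 0  →  Dual min bᵀy s.t. Aᵀy ≥ c, y ≥ 0.

Minimize: z = 31y1 + 12y2 + 28y3

Subject to:
  y1 + y2 + y3 ≥ 1
  4y1 + y2 + 5y3 ≥ 3
  y1, y2, y3 ≥ 0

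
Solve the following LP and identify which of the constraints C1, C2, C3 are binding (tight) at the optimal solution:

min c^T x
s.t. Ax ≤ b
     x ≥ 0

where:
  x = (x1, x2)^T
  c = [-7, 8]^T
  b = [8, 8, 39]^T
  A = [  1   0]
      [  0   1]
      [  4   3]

At x1 = 8, x2 = 0, compute slack b - a·x for each constraint:
  C1: 8 − 8 = 0  (binding)
  C2: 8 − 0 = 8  (slack)
  C3: 39 − 32 = 7  (slack)

Optimal: x1 = 8, x2 = 0
Binding: C1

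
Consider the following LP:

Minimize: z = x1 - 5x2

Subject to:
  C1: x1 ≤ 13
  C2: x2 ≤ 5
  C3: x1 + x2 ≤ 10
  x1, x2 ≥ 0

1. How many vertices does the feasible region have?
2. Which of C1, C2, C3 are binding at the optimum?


1. 4
2. C2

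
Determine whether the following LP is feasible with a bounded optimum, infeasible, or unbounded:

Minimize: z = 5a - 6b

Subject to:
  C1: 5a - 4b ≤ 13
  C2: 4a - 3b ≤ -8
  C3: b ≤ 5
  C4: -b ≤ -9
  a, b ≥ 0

Infeasible (no feasible solution exists)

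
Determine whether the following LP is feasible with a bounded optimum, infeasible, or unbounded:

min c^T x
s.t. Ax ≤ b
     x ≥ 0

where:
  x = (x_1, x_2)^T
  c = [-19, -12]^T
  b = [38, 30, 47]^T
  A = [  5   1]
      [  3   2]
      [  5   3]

Feasible with a bounded optimal solution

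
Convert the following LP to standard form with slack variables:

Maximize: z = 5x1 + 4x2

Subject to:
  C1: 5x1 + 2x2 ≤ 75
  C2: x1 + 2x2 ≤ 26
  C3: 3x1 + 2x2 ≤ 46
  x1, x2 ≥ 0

max z = 5x1 + 4x2

s.t.
  5x1 + 2x2 + s1 = 75
  x1 + 2x2 + s2 = 26
  3x1 + 2x2 + s3 = 46
  x1, x2, s1, s2, s3 ≥ 0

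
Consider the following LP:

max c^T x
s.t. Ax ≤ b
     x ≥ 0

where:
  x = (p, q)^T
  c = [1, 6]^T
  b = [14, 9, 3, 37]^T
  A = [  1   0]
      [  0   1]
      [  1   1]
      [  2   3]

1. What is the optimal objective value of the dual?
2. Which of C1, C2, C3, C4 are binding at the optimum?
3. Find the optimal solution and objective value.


1. 18
2. C3
3. p = 0, q = 3, z = 18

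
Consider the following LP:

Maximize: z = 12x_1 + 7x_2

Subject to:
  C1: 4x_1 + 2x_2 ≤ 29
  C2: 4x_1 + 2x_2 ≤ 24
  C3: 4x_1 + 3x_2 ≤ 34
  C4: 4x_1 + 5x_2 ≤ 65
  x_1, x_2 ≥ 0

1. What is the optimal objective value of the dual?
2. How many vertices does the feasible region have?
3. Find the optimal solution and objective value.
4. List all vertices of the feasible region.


1. 82
2. 4
3. x_1 = 1, x_2 = 10, z = 82
4. (0, 0), (6, 0), (1, 10), (0, 11.33)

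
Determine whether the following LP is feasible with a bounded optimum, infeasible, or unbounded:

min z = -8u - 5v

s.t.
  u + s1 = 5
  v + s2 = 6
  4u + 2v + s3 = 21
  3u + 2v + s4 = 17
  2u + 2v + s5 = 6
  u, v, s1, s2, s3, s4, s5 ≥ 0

Feasible with a bounded optimal solution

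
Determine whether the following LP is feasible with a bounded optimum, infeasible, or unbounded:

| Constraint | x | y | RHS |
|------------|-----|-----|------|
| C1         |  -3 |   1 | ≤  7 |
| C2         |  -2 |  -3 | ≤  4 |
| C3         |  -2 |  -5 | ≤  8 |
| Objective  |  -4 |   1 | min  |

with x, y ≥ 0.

Unbounded (objective can decrease without bound)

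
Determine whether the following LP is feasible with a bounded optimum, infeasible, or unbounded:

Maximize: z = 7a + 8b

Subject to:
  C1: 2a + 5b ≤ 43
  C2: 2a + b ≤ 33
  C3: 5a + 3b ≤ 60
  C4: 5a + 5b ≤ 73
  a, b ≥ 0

Feasible with a bounded optimal solution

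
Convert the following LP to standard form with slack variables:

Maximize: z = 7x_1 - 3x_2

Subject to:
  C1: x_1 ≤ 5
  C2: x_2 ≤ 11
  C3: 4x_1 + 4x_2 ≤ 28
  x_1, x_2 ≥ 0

max z = 7x_1 - 3x_2

s.t.
  x_1 + s1 = 5
  x_2 + s2 = 11
  4x_1 + 4x_2 + s3 = 28
  x_1, x_2, s1, s2, s3 ≥ 0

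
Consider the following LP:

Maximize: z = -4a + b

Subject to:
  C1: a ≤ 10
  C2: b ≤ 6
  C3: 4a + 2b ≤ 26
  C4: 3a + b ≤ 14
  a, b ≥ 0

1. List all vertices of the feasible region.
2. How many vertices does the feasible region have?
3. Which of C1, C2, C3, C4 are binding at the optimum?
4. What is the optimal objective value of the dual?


1. (0, 0), (4.667, 0), (2.667, 6), (0, 6)
2. 4
3. C2
4. 6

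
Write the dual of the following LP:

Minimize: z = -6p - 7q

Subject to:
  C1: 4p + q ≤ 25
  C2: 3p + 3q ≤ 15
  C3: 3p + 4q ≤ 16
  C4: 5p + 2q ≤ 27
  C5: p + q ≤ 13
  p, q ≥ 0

Primal min cᵀx s.t. Ax ≤ b, x ≥ 0  →  Dual max −bᵀy s.t. Aᵀy ≥ −c, y ≥ 0.

Maximize: z = -25y1 - 15y2 - 16y3 - 27y4 - 13y5

Subject to:
  4y1 + 3y2 + 3y3 + 5y4 + y5 ≥ 6
  y1 + 3y2 + 4y3 + 2y4 + y5 ≥ 7
  y1, y2, y3, y4, y5 ≥ 0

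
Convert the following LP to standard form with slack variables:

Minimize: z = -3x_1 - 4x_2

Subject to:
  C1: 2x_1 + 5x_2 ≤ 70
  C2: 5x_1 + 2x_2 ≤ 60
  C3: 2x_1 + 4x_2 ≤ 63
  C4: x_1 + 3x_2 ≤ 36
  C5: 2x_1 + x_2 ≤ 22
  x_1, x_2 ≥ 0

min z = -3x_1 - 4x_2

s.t.
  2x_1 + 5x_2 + s1 = 70
  5x_1 + 2x_2 + s2 = 60
  2x_1 + 4x_2 + s3 = 63
  x_1 + 3x_2 + s4 = 36
  2x_1 + x_2 + s5 = 22
  x_1, x_2, s1, s2, s3, s4, s5 ≥ 0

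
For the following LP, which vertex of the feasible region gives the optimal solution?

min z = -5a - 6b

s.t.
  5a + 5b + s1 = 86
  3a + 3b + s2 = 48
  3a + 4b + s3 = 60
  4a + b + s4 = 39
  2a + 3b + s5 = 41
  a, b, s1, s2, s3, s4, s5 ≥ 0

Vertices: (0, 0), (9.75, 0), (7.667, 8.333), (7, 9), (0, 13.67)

Evaluate the objective at each vertex of the feasible region:
  z(0, 0) = 0
  z(9.75, 0) = -48.75
  z(7.667, 8.333) = -88.33
  z(7, 9) = -89  ←
  z(0, 13.67) = -82
The minimum is at a = 7, b = 9.

(7, 9)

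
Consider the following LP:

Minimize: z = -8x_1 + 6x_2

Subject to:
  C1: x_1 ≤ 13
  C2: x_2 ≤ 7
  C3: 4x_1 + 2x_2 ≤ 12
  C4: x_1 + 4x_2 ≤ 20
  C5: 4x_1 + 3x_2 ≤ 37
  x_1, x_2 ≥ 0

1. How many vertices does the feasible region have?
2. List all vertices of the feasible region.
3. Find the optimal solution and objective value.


1. 4
2. (0, 0), (3, 0), (0.5714, 4.857), (0, 5)
3. x_1 = 3, x_2 = 0, z = -24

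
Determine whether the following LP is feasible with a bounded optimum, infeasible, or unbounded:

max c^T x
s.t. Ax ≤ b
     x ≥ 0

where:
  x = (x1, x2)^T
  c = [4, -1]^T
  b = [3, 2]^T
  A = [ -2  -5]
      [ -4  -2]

Unbounded (objective can increase without bound)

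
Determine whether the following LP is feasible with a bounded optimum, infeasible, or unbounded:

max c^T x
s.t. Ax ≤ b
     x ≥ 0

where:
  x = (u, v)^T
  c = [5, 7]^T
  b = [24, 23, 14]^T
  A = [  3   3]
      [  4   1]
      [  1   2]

Feasible with a bounded optimal solution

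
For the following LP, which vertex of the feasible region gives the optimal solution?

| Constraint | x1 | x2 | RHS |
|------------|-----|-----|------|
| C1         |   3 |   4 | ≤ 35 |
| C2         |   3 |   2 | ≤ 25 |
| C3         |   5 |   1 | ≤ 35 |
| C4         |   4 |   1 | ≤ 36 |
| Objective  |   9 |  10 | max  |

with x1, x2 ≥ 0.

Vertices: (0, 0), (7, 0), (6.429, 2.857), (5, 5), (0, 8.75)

Evaluate the objective at each vertex of the feasible region:
  z(0, 0) = 0
  z(7, 0) = 63
  z(6.429, 2.857) = 86.43
  z(5, 5) = 95  ←
  z(0, 8.75) = 87.5
The maximum is at x1 = 5, x2 = 5.

(5, 5)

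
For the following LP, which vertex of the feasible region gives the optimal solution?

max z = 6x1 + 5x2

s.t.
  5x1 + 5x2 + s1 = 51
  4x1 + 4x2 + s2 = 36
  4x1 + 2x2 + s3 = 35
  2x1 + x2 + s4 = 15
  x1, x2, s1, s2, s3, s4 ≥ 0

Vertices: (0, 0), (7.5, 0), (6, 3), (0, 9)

Evaluate the objective at each vertex of the feasible region:
  z(0, 0) = 0
  z(7.5, 0) = 45
  z(6, 3) = 51  ←
  z(0, 9) = 45
The maximum is at x1 = 6, x2 = 3.

(6, 3)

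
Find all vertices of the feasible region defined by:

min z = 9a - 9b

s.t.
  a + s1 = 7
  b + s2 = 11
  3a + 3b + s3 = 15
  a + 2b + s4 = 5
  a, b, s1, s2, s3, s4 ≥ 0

(0, 0), (5, 0), (0, 2.5)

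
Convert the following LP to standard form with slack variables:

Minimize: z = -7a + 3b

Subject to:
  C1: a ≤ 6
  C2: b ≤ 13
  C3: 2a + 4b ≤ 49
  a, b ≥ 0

min z = -7a + 3b

s.t.
  a + s1 = 6
  b + s2 = 13
  2a + 4b + s3 = 49
  a, b, s1, s2, s3 ≥ 0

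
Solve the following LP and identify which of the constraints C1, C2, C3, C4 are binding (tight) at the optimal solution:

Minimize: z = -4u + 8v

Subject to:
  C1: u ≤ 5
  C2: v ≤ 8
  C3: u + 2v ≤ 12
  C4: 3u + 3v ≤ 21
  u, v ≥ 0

At u = 5, v = 0, compute slack b - a·x for each constraint:
  C1: 5 − 5 = 0  (binding)
  C2: 8 − 0 = 8  (slack)
  C3: 12 − 5 = 7  (slack)
  C4: 21 − 15 = 6  (slack)

Optimal: u = 5, v = 0
Binding: C1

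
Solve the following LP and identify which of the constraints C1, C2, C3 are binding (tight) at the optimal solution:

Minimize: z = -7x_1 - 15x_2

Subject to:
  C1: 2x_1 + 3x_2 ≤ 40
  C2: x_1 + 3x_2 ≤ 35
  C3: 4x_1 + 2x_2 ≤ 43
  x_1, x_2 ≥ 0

At x_1 = 5, x_2 = 10, compute slack b - a·x for each constraint:
  C1: 40 − 40 = 0  (binding)
  C2: 35 − 35 = 0  (binding)
  C3: 43 − 40 = 3  (slack)

Optimal: x_1 = 5, x_2 = 10
Binding: C1, C2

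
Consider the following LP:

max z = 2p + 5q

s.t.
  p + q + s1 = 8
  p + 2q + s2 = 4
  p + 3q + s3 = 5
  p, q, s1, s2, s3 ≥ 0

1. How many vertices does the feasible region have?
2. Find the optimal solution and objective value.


1. 4
2. p = 2, q = 1, z = 9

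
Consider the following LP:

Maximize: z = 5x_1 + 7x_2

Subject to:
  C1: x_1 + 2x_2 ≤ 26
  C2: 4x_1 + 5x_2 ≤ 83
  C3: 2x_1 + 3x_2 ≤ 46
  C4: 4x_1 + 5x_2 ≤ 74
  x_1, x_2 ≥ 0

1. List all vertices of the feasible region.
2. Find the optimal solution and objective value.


1. (0, 0), (18.5, 0), (6, 10), (0, 13)
2. x_1 = 6, x_2 = 10, z = 100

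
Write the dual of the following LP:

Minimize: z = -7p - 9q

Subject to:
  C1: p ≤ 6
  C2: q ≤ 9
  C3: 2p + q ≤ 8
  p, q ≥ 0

Primal min cᵀx s.t. Ax ≤ b, x ≥ 0  →  Dual max −bᵀy s.t. Aᵀy ≥ −c, y ≥ 0.

Maximize: z = -6y1 - 9y2 - 8y3

Subject to:
  y1 + 2y3 ≥ 7
  y2 + y3 ≥ 9
  y1, y2, y3 ≥ 0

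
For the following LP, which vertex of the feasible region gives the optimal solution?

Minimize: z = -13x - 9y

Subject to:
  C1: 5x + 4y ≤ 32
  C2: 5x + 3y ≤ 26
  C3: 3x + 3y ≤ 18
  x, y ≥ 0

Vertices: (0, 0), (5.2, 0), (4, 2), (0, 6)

Evaluate the objective at each vertex of the feasible region:
  z(0, 0) = 0
  z(5.2, 0) = -67.6
  z(4, 2) = -70  ←
  z(0, 6) = -54
The minimum is at x = 4, y = 2.

(4, 2)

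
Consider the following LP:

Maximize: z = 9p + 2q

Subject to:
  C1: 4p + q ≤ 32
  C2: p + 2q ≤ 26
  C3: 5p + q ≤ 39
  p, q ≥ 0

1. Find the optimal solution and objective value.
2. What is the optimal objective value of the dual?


1. p = 7, q = 4, z = 71
2. 71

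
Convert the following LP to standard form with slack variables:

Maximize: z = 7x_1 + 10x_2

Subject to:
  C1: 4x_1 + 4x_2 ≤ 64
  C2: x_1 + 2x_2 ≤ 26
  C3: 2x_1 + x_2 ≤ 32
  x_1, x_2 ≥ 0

max z = 7x_1 + 10x_2

s.t.
  4x_1 + 4x_2 + s1 = 64
  x_1 + 2x_2 + s2 = 26
  2x_1 + x_2 + s3 = 32
  x_1, x_2, s1, s2, s3 ≥ 0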